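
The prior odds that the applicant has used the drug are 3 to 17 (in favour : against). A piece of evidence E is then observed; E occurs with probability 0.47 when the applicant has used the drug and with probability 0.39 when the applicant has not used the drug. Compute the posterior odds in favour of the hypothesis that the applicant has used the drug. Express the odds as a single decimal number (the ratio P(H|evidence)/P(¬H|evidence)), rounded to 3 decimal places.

Prior odds = 3/17 = 0.17647.
Likelihood ratio for E = 0.47/0.39 = 1.2051.
Posterior odds = prior odds × LR = 0.21267.

Posterior odds ≈ 0.213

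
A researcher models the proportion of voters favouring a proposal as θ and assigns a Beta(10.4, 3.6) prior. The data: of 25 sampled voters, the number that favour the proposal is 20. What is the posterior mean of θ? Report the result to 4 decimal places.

Posterior mean ≈ 0.7795

The binomial likelihood is conjugate to the Beta prior: with 20 successes and 5 failures, the posterior is Beta(10.4+20, 3.6+5) = Beta(30.4, 8.6).
E[θ | data] = 30.4/(30.4+8.6) = 0.7795.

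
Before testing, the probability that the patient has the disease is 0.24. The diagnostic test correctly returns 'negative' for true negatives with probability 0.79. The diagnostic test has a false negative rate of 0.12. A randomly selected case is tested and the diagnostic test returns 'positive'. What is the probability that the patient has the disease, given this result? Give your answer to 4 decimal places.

P(H | E) ≈ 0.5696

Let H be the event that the patient has the disease. P(H) = 0.24, so P(¬H) = 0.76. With E the 'positive' result, P(E|H) = 0.88 and P(E|¬H) = 0.21.
P(E) = 0.88·0.24 + 0.21·0.76 = 0.21120 + 0.15960 = 0.37080.
By Bayes' theorem, P(H|E) = 0.21120 / 0.37080 = 0.5696.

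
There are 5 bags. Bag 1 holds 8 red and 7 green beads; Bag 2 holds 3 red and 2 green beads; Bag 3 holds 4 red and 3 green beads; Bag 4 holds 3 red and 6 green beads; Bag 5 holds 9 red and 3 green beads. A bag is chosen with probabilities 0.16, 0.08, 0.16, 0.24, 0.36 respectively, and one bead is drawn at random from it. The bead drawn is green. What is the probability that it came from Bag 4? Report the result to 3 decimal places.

Posterior probability ≈ 0.376

Tabulate prior·likelihood by source: [1] prior 0.16, lik 0.4667, product 0.07467; [2] prior 0.08, lik 0.4, product 0.03200; [3] prior 0.16, lik 0.4286, product 0.06857; [4] prior 0.24, lik 0.6667, product 0.1600; [5] prior 0.36, lik 0.25, product 0.09000.
Normalizing constant = 0.42524; the posterior for Bag 4 is its product over the sum, 0.1600/0.42524 = 0.376.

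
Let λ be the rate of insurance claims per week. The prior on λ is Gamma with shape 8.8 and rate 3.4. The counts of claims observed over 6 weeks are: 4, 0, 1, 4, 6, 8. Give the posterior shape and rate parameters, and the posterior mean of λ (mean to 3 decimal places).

Posterior: Gamma(shape=31.8, rate=9.4); mean ≈ 3.383

Total count ∑xᵢ = 23 over n = 6 weeks.
Gamma is conjugate to the Poisson likelihood: posterior is Gamma(shape = 8.8+23 = 31.8, rate = 3.4+6 = 9.4).
Posterior mean = shape/rate = 31.8/9.4 = 3.383.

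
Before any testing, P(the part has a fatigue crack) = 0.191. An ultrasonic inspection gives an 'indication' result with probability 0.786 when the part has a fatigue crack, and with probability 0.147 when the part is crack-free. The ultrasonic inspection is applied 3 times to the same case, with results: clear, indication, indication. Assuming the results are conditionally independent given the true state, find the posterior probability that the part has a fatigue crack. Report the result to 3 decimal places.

Let H be the event that the part has a fatigue crack; start with P(H) = 0.191. P('indication'|H) = 0.786, P('indication'|¬H) = 0.147.
Update on result 1 ('clear'): P(H) ← 0.214·0.1910 / (0.214·0.1910 + 0.853·0.8090) = 0.040874/0.73095 = 0.0559.
Update on result 2 ('indication'): P(H) ← 0.786·0.0559 / (0.786·0.0559 + 0.147·0.9441) = 0.043952/0.18273 = 0.2405.
Update on result 3 ('indication'): P(H) ← 0.786·0.2405 / (0.786·0.2405 + 0.147·0.7595) = 0.18906/0.30070 = 0.6287.

Posterior P(H) ≈ 0.629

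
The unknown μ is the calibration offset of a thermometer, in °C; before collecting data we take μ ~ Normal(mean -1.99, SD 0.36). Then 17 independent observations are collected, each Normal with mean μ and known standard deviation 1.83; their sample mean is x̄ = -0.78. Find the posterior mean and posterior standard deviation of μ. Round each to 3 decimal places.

Prior precision 1/τ₀² = 1/0.36² = 7.71605; data precision n/σ² = 17/1.83² = 5.07629.
Posterior precision = 7.71605 + 5.07629 = 12.7923, giving posterior SD = 1/√12.7923 = 0.280.
Posterior mean = (7.71605·-1.99 + 5.07629·-0.78) / 12.7923 = -1.510.

Posterior mean ≈ -1.510; posterior SD ≈ 0.280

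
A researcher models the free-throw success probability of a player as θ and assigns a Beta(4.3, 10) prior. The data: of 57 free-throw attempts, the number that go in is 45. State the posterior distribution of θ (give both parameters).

Observing 45 successes and 12 failures updates Beta(4.3, 10) by adding the success and failure counts to the two shape parameters: α = 4.3+45 = 49.3, β = 10+12 = 22.

Posterior: Beta(49.3, 22)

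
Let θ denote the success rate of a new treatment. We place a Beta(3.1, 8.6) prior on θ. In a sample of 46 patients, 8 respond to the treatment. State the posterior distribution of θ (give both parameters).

Posterior: Beta(11.1, 46.6)

Observing 8 successes and 38 failures updates Beta(3.1, 8.6) by adding the success and failure counts to the two shape parameters: α = 3.1+8 = 11.1, β = 8.6+38 = 46.6.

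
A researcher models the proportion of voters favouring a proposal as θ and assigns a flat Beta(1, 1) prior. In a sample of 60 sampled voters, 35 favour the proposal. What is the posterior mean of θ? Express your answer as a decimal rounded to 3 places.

The binomial likelihood is conjugate to the Beta prior: with 35 successes and 25 failures, the posterior is Beta(1+35, 1+25) = Beta(36, 26).
E[θ | data] = 36/(36+26) = 0.581.

Posterior mean ≈ 0.581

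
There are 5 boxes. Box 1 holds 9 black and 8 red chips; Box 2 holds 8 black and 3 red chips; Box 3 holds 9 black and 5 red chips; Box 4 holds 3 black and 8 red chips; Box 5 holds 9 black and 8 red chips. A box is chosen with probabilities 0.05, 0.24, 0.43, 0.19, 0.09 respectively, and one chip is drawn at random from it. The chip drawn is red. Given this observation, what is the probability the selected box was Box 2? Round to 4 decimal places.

Tabulate prior·likelihood by source: [1] prior 0.05, lik 0.4706, product 0.02353; [2] prior 0.24, lik 0.2727, product 0.06545; [3] prior 0.43, lik 0.3571, product 0.1536; [4] prior 0.19, lik 0.7273, product 0.1382; [5] prior 0.09, lik 0.4706, product 0.04235.
Normalizing constant = 0.42309; the posterior for Box 2 is its product over the sum, 0.06545/0.42309 = 0.1547.

Posterior probability ≈ 0.1547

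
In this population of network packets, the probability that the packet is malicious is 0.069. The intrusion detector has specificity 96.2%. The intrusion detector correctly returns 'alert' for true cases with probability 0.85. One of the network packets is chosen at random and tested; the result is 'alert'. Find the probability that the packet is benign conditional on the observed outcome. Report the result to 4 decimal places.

P(¬H | E) ≈ 0.3762

Let H be the event that the packet is malicious. P(H) = 0.069, so P(¬H) = 0.931. With E the 'alert' result, P(E|H) = 0.85 and P(E|¬H) = 0.038.
P(E) = 0.85·0.069 + 0.038·0.931 = 0.058650 + 0.035378 = 0.094028.
By Bayes' theorem, P(H|E) = 0.058650 / 0.094028 = 0.6238. Hence P(¬H|E) = 1 − 0.6238 = 0.3762.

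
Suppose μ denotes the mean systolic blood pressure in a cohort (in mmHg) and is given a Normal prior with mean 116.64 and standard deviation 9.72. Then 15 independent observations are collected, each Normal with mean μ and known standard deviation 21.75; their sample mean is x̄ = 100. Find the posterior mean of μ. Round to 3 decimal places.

Prior precision 1/τ₀² = 1/9.72² = 0.0105844; data precision n/σ² = 15/21.75² = 0.0317083.
Posterior precision = 0.0105844 + 0.0317083 = 0.0422927.
Posterior mean = (0.0105844·116.64 + 0.0317083·100) / 0.0422927 = 104.164.

Posterior mean ≈ 104.164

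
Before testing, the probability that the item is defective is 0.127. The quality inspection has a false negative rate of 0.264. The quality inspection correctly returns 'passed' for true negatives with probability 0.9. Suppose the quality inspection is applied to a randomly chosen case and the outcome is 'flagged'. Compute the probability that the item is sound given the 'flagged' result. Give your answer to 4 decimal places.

P(¬H | E) ≈ 0.4829

Let H be the event that the item is defective. P(H) = 0.127, so P(¬H) = 0.873. With E the 'flagged' result, P(E|H) = 0.736 and P(E|¬H) = 0.1.
P(E) = 0.736·0.127 + 0.1·0.873 = 0.093472 + 0.087300 = 0.18077.
By Bayes' theorem, P(H|E) = 0.093472 / 0.18077 = 0.5171. Hence P(¬H|E) = 1 − 0.5171 = 0.4829.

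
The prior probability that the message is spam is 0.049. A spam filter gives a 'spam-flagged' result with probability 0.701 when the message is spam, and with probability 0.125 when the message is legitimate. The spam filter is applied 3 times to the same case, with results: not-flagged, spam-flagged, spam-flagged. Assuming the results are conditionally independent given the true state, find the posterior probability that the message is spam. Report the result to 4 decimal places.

With H the event that the message is spam, the joint likelihood of the observed sequence is P(data|H) = 0.299·0.701·0.701 = 0.14693 and P(data|¬H) = 0.875·0.125·0.125 = 0.013672.
Bayes: P(H|data) = 0.049·0.14693 / (0.049·0.14693 + 0.951·0.013672) = 0.0071995/0.020201 = 0.3564.

Posterior P(H) ≈ 0.3564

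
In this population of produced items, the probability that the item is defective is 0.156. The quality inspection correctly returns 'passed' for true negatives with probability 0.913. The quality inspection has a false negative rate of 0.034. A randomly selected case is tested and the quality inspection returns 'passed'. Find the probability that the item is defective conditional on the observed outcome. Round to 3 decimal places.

Write H for 'the item is defective'. Prior odds H:¬H = 0.156/0.844 = 0.18483. For the 'passed' outcome, the likelihood ratio is 0.034/0.913 = 0.037240.
Posterior odds = 0.18483 × 0.037240 = 0.0068832, so P(H|E) = 0.0068832/(1+0.0068832) = 0.007.

P(H | E) ≈ 0.007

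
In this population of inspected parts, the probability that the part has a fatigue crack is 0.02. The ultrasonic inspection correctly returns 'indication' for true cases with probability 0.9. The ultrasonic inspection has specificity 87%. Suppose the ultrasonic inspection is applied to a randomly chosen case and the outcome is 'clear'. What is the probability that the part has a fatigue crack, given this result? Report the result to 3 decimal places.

Write H for 'the part has a fatigue crack'. Prior odds H:¬H = 0.02/0.98 = 0.020408. For the 'clear' outcome, the likelihood ratio is 0.1/0.87 = 0.11494.
Posterior odds = 0.020408 × 0.11494 = 0.0023458, so P(H|E) = 0.0023458/(1+0.0023458) = 0.002.

P(H | E) ≈ 0.002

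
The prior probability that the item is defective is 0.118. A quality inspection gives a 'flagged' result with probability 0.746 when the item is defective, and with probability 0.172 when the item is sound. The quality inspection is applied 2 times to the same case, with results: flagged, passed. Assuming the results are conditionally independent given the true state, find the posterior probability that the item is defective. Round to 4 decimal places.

Posterior P(H) ≈ 0.1511

Let H be the event that the item is defective; start with P(H) = 0.118. P('flagged'|H) = 0.746, P('flagged'|¬H) = 0.172.
Update on result 1 ('flagged'): P(H) ← 0.746·0.1180 / (0.746·0.1180 + 0.172·0.8820) = 0.088028/0.23973 = 0.3672.
Update on result 2 ('passed'): P(H) ← 0.254·0.3672 / (0.254·0.3672 + 0.828·0.6328) = 0.093267/0.61723 = 0.1511.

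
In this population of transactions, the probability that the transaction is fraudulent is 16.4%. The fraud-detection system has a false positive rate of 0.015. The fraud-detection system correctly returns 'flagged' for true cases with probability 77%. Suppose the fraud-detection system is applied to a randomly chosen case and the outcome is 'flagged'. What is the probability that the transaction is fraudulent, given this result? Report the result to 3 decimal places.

P(H | E) ≈ 0.910

Let H be the event that the transaction is fraudulent. P(H) = 0.164, so P(¬H) = 0.836. With E the 'flagged' result, P(E|H) = 0.77 and P(E|¬H) = 0.015.
P(E) = 0.77·0.164 + 0.015·0.836 = 0.12628 + 0.012540 = 0.13882.
By Bayes' theorem, P(H|E) = 0.12628 / 0.13882 = 0.910.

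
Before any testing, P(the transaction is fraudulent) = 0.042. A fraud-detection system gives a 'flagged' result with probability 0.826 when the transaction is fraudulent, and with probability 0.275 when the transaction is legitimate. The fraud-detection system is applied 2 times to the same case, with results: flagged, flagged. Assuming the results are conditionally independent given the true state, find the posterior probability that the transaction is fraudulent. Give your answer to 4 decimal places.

Let H be the event that the transaction is fraudulent; start with P(H) = 0.042. P('flagged'|H) = 0.826, P('flagged'|¬H) = 0.275.
Update on result 1 ('flagged'): P(H) ← 0.826·0.0420 / (0.826·0.0420 + 0.275·0.9580) = 0.034692/0.29814 = 0.1164.
Update on result 2 ('flagged'): P(H) ← 0.826·0.1164 / (0.826·0.1164 + 0.275·0.8836) = 0.096114/0.33911 = 0.2834.

Posterior P(H) ≈ 0.2834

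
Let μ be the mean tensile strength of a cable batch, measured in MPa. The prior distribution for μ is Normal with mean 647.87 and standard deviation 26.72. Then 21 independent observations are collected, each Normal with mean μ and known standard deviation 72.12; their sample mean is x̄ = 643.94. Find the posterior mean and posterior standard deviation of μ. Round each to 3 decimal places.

Prior precision 1/τ₀² = 1/26.72² = 0.00140064; data precision n/σ² = 21/72.12² = 0.00403746.
Posterior precision = 0.00140064 + 0.00403746 = 0.00543810, giving posterior SD = 1/√0.00543810 = 13.561.
Posterior mean = (0.00140064·647.87 + 0.00403746·643.94) / 0.00543810 = 644.952.

Posterior mean ≈ 644.952; posterior SD ≈ 13.561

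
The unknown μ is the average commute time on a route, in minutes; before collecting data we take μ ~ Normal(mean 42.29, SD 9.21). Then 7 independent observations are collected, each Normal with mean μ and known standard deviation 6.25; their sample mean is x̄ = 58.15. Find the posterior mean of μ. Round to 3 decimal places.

Prior precision 1/τ₀² = 1/9.21² = 0.0117891; data precision n/σ² = 7/6.25² = 0.179200.
Posterior precision = 0.0117891 + 0.179200 = 0.190989.
Posterior mean = (0.0117891·42.29 + 0.179200·58.15) / 0.190989 = 57.171.

Posterior mean ≈ 57.171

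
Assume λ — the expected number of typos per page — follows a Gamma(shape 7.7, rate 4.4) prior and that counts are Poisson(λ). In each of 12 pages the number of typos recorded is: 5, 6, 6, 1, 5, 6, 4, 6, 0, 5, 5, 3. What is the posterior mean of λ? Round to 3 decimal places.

Total count ∑xᵢ = 52 over n = 12 pages.
Gamma is conjugate to the Poisson likelihood: posterior is Gamma(shape = 7.7+52 = 59.7, rate = 4.4+12 = 16.4).
E[λ | data] = 59.7/16.4 = 3.640.

Posterior mean ≈ 3.640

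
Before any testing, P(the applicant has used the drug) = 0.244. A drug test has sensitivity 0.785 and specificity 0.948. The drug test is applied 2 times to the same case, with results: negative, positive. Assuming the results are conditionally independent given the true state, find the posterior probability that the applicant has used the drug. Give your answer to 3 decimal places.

With H the event that the applicant has used the drug, the joint likelihood of the observed sequence is P(data|H) = 0.215·0.785 = 0.16878 and P(data|¬H) = 0.948·0.052 = 0.049296.
Bayes: P(H|data) = 0.244·0.16878 / (0.244·0.16878 + 0.756·0.049296) = 0.041181/0.078449 = 0.5249.

Posterior P(H) ≈ 0.525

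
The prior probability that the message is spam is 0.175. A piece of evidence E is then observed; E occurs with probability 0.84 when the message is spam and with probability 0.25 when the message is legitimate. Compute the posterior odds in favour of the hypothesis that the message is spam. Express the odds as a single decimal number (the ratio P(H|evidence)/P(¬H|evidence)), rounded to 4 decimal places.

Prior odds = 0.175/(1−0.175) = 0.21212. In log-odds, ln(0.21212) = -1.5506.
Add log likelihood ratio: ln(3.3600) = 1.2119.
Posterior log-odds = -0.33866, so posterior odds = exp(-0.33866) = 0.71273.

Posterior odds ≈ 0.7127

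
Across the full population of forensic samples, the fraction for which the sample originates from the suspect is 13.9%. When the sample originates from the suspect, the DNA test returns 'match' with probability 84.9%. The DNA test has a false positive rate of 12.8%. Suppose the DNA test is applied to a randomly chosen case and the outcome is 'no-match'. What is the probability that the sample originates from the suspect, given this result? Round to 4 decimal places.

Let H be the event that the sample originates from the suspect. P(H) = 0.139, so P(¬H) = 0.861. With E the 'no-match' result, P(E|H) = 0.151 and P(E|¬H) = 0.872.
P(E) = 0.151·0.139 + 0.872·0.861 = 0.020989 + 0.75079 = 0.77178.
By Bayes' theorem, P(H|E) = 0.020989 / 0.77178 = 0.0272.

P(H | E) ≈ 0.0272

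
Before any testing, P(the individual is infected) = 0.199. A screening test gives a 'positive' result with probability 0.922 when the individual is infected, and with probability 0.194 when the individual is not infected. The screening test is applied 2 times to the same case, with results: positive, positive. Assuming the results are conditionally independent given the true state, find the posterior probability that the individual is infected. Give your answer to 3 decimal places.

Posterior P(H) ≈ 0.849

With H the event that the individual is infected, the joint likelihood of the observed sequence is P(data|H) = 0.922·0.922 = 0.85008 and P(data|¬H) = 0.194·0.194 = 0.037636.
Bayes: P(H|data) = 0.199·0.85008 / (0.199·0.85008 + 0.801·0.037636) = 0.16917/0.19931 = 0.8487.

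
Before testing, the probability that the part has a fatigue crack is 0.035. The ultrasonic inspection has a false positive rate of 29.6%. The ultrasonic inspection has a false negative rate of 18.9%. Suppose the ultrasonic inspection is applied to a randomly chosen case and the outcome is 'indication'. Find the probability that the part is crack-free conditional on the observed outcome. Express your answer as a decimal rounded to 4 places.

P(¬H | E) ≈ 0.9096

Write H for 'the part has a fatigue crack'. Prior odds H:¬H = 0.035/0.965 = 0.036269. For the 'indication' outcome, the likelihood ratio is 0.811/0.296 = 2.7399.
Posterior odds = 0.036269 × 2.7399 = 0.099373, so P(H|E) = 0.099373/(1+0.099373) = 0.0904. Then P(¬H|E) = 1 − 0.0904 = 0.9096.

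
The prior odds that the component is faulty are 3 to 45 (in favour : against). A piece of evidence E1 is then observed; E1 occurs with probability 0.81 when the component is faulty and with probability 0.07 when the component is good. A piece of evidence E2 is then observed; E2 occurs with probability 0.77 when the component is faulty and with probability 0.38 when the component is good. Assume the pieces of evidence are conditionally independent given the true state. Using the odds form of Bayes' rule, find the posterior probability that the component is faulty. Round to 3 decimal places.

Prior odds = 3/45 = 0.066667. In log-odds, ln(0.066667) = -2.7081.
Add log likelihood ratios: ln(11.571) + ln(2.0263) = 3.1548.
Posterior log-odds = 0.44671, so posterior odds = exp(0.44671) = 1.5632. Converting, P(H|E) = 1.5632/2.5632 = 0.610.

Posterior probability ≈ 0.610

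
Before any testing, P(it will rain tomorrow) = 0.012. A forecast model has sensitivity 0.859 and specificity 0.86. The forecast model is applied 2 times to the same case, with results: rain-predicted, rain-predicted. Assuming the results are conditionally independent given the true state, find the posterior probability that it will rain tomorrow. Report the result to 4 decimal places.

Let H be the event that it will rain tomorrow; start with P(H) = 0.012. P('rain-predicted'|H) = 0.859, P('rain-predicted'|¬H) = 0.14.
Update on result 1 ('rain-predicted'): P(H) ← 0.859·0.0120 / (0.859·0.0120 + 0.14·0.9880) = 0.010308/0.14863 = 0.0694.
Update on result 2 ('rain-predicted'): P(H) ← 0.859·0.0694 / (0.859·0.0694 + 0.14·0.9306) = 0.059575/0.18987 = 0.3138.

Posterior P(H) ≈ 0.3138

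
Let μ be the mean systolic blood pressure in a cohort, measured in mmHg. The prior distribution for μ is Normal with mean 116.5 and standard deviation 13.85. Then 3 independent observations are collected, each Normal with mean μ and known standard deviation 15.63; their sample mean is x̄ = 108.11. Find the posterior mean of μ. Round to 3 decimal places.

With known σ, the Normal prior is conjugate. Weight on the data is w = (n/σ²)/(n/σ² + 1/τ₀²) = 0.0122801/(0.0122801+0.00521315) = 0.70199.
Posterior mean = w·x̄ + (1−w)·μ₀ = 0.70199·108.11 + 0.29801·116.5 = 110.610.

Posterior mean ≈ 110.610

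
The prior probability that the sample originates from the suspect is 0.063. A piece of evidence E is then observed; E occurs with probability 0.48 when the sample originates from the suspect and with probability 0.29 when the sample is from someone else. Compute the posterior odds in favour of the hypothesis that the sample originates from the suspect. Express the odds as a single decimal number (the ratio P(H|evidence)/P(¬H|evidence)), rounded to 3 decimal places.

Prior odds = 0.063/(1−0.063) = 0.067236.
Likelihood ratio for E = 0.48/0.29 = 1.6552.
Posterior odds = prior odds × LR = 0.11129.

Posterior odds ≈ 0.111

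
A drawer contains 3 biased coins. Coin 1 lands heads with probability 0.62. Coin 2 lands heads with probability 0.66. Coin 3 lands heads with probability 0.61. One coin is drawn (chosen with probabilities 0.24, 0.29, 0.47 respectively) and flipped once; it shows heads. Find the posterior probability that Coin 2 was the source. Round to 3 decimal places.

Posterior probability ≈ 0.305

Tabulate prior·likelihood by source: [1] prior 0.24, lik 0.62, product 0.1488; [2] prior 0.29, lik 0.66, product 0.1914; [3] prior 0.47, lik 0.61, product 0.2867.
Normalizing constant = 0.62690; the posterior for Coin 2 is its product over the sum, 0.1914/0.62690 = 0.305.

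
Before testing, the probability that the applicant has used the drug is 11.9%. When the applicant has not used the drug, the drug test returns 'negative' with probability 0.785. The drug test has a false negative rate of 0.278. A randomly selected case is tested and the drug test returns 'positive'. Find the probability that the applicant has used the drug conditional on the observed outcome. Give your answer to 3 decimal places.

Write H for 'the applicant has used the drug'. Prior odds H:¬H = 0.119/0.881 = 0.13507. For the 'positive' outcome, the likelihood ratio is 0.722/0.215 = 3.3581.
Posterior odds = 0.13507 × 3.3581 = 0.45360, so P(H|E) = 0.45360/(1+0.45360) = 0.312.

P(H | E) ≈ 0.312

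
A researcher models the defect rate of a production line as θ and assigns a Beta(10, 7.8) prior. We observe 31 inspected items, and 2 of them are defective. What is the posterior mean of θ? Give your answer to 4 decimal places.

Posterior mean ≈ 0.2459

Observing 2 successes and 29 failures updates Beta(10, 7.8) by adding the success and failure counts to the two shape parameters: α = 10+2 = 12, β = 7.8+29 = 36.8.
E[θ | data] = 12/(12+36.8) = 0.2459.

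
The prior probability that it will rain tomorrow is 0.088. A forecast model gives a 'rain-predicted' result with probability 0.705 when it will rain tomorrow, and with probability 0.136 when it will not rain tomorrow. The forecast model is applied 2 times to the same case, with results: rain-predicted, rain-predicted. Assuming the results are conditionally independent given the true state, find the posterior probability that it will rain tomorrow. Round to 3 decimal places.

Posterior P(H) ≈ 0.722

Let H be the event that it will rain tomorrow; start with P(H) = 0.088. P('rain-predicted'|H) = 0.705, P('rain-predicted'|¬H) = 0.136.
Update on result 1 ('rain-predicted'): P(H) ← 0.705·0.0880 / (0.705·0.0880 + 0.136·0.9120) = 0.062040/0.18607 = 0.3334.
Update on result 2 ('rain-predicted'): P(H) ← 0.705·0.3334 / (0.705·0.3334 + 0.136·0.6666) = 0.23506/0.32572 = 0.7217.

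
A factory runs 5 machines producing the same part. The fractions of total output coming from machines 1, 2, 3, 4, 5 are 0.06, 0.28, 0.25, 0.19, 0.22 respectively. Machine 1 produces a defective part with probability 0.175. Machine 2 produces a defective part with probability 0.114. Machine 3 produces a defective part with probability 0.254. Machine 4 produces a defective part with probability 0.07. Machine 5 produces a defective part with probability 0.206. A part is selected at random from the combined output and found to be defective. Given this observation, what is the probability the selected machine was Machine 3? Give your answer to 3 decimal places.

Posterior probability ≈ 0.386

P(defective|M1) = 0.175; P(defective|M2) = 0.114; P(defective|M3) = 0.254; P(defective|M4) = 0.07; P(defective|M5) = 0.206.
Prior × likelihood for each source: 0.06·0.175=0.01050, 0.28·0.114=0.03192, 0.25·0.254=0.06350, 0.19·0.07=0.01330, 0.22·0.206=0.04532. Summing gives P(defective) = 0.16454.
P(Machine 3 | defective) = 0.06350 / 0.16454 = 0.386.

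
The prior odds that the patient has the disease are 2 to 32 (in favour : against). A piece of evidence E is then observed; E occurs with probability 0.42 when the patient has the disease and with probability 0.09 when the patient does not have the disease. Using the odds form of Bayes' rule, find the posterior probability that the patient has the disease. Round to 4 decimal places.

Posterior probability ≈ 0.2258

Prior odds = 2/32 = 0.062500. In log-odds, ln(0.062500) = -2.7726.
Add log likelihood ratio: ln(4.6667) = 1.5404.
Posterior log-odds = -1.2321, so posterior odds = exp(-1.2321) = 0.29167. Converting, P(H|E) = 0.29167/1.2917 = 0.2258.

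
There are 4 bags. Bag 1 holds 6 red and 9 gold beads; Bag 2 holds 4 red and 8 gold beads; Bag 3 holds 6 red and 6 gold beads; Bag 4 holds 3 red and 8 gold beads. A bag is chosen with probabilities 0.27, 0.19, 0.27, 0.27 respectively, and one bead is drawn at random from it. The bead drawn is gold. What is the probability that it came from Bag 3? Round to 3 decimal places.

Posterior probability ≈ 0.218

Tabulate prior·likelihood by source: [1] prior 0.27, lik 0.6, product 0.1620; [2] prior 0.19, lik 0.6667, product 0.1267; [3] prior 0.27, lik 0.5, product 0.1350; [4] prior 0.27, lik 0.7273, product 0.1964.
Normalizing constant = 0.62003; the posterior for Bag 3 is its product over the sum, 0.1350/0.62003 = 0.218.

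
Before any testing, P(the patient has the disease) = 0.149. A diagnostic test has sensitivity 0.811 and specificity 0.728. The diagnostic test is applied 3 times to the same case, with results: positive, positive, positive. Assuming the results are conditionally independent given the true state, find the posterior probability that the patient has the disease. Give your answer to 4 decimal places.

With H the event that the patient has the disease, the joint likelihood of the observed sequence is P(data|H) = 0.811·0.811·0.811 = 0.53341 and P(data|¬H) = 0.272·0.272·0.272 = 0.020124.
Bayes: P(H|data) = 0.149·0.53341 / (0.149·0.53341 + 0.851·0.020124) = 0.079478/0.096604 = 0.8227.

Posterior P(H) ≈ 0.8227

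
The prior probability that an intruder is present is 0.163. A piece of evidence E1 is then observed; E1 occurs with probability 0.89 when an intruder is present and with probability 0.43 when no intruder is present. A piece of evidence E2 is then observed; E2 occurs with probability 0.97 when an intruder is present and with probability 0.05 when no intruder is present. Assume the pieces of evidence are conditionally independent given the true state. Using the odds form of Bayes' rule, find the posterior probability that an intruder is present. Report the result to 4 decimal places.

Posterior probability ≈ 0.8866

Prior odds = 0.163/(1−0.163) = 0.19474.
Likelihood ratio for E1 = 0.89/0.43 = 2.0698.
Likelihood ratio for E2 = 0.97/0.05 = 19.400.
Posterior odds = prior odds × LR₁ × LR₂ = 7.8196.
Posterior probability = odds/(1+odds) = 7.8196/8.8196 = 0.8866.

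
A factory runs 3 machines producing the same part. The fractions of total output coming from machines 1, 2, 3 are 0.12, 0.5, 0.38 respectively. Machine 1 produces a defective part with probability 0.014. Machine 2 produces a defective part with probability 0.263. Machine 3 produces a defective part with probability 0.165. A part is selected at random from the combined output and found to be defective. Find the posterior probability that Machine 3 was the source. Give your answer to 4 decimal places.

Posterior probability ≈ 0.3201

Tabulate prior·likelihood by source: [1] prior 0.12, lik 0.014, product 0.001680; [2] prior 0.5, lik 0.263, product 0.1315; [3] prior 0.38, lik 0.165, product 0.06270.
Normalizing constant = 0.19588; the posterior for Machine 3 is its product over the sum, 0.06270/0.19588 = 0.3201.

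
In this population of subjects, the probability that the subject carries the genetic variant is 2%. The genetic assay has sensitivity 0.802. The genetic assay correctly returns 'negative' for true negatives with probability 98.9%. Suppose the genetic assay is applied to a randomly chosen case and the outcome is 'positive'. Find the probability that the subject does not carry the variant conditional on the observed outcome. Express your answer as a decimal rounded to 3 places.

Let H be the event that the subject carries the genetic variant. P(H) = 0.02, so P(¬H) = 0.98. With E the 'positive' result, P(E|H) = 0.802 and P(E|¬H) = 0.011.
P(E) = 0.802·0.02 + 0.011·0.98 = 0.016040 + 0.010780 = 0.026820.
By Bayes' theorem, P(H|E) = 0.016040 / 0.026820 = 0.598. Hence P(¬H|E) = 1 − 0.598 = 0.402.

P(¬H | E) ≈ 0.402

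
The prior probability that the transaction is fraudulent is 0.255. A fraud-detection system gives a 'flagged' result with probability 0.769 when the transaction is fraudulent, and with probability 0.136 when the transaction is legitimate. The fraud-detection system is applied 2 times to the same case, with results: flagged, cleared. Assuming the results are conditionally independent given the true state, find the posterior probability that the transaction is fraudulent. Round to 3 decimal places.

With H the event that the transaction is fraudulent, the joint likelihood of the observed sequence is P(data|H) = 0.769·0.231 = 0.17764 and P(data|¬H) = 0.136·0.864 = 0.11750.
Bayes: P(H|data) = 0.255·0.17764 / (0.255·0.17764 + 0.745·0.11750) = 0.045298/0.13284 = 0.3410.

Posterior P(H) ≈ 0.341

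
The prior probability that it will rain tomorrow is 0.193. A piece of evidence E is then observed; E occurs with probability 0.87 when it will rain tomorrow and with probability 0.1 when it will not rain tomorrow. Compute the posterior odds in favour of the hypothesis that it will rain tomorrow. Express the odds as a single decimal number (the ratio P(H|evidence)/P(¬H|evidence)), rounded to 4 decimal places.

Prior odds = 0.193/(1−0.193) = 0.23916.
Likelihood ratio for E = 0.87/0.1 = 8.7000.
Posterior odds = prior odds × LR = 2.0807.

Posterior odds ≈ 2.0807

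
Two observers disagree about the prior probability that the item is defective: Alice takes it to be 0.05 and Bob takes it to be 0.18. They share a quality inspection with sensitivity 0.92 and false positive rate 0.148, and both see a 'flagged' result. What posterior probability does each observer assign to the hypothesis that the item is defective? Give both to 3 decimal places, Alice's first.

Alice: 0.247; Bob: 0.577

The likelihood ratio for a 'flagged' result is 0.92/0.148 = 6.2162.
Alice: prior odds 0.05/0.95 = 0.052632; posterior odds 0.32717; posterior probability 0.247.
Bob: prior odds 0.18/0.82 = 0.21951; posterior odds 1.3645; posterior probability 0.577.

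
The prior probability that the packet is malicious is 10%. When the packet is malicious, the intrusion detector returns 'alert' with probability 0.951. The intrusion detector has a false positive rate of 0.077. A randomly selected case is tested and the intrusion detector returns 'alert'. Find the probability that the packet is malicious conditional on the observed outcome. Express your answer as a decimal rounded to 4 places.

P(H | E) ≈ 0.5785

Let H be the event that the packet is malicious. P(H) = 0.1, so P(¬H) = 0.9. With E the 'alert' result, P(E|H) = 0.951 and P(E|¬H) = 0.077.
P(E) = 0.951·0.1 + 0.077·0.9 = 0.095100 + 0.069300 = 0.16440.
By Bayes' theorem, P(H|E) = 0.095100 / 0.16440 = 0.5785.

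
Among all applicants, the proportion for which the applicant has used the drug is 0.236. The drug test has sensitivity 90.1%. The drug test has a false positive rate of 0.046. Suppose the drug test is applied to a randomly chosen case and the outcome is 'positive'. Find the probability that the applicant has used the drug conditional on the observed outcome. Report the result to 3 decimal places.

P(H | E) ≈ 0.858

Let H be the event that the applicant has used the drug. P(H) = 0.236, so P(¬H) = 0.764. With E the 'positive' result, P(E|H) = 0.901 and P(E|¬H) = 0.046.
P(E) = 0.901·0.236 + 0.046·0.764 = 0.21264 + 0.035144 = 0.24778.
By Bayes' theorem, P(H|E) = 0.21264 / 0.24778 = 0.858.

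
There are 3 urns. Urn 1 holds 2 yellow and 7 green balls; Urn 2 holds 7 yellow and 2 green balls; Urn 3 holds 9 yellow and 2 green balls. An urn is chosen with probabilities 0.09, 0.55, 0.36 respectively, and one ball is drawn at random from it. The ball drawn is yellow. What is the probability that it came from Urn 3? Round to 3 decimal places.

Posterior probability ≈ 0.397

P(yellow|Urn 1) = 0.2222; P(yellow|Urn 2) = 0.7778; P(yellow|Urn 3) = 0.8182.
Prior × likelihood for each source: 0.09·0.2222=0.02000, 0.55·0.7778=0.4278, 0.36·0.8182=0.2945. Summing gives P(yellow) = 0.74232.
P(Urn 3 | yellow) = 0.2945 / 0.74232 = 0.397.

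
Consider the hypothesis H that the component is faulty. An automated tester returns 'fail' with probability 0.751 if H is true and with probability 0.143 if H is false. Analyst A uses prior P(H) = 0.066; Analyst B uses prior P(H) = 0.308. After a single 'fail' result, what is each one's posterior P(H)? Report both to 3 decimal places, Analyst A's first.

Analyst A: 0.271; Analyst B: 0.700

P('+'|H) = 0.751, P('+'|¬H) = 0.143.
Analyst A: numerator 0.751·0.066 = 0.049566; evidence = 0.049566+0.143·0.934 = 0.18313; posterior = 0.271.
Analyst B: numerator 0.751·0.308 = 0.23131; evidence = 0.23131+0.143·0.692 = 0.33026; posterior = 0.700.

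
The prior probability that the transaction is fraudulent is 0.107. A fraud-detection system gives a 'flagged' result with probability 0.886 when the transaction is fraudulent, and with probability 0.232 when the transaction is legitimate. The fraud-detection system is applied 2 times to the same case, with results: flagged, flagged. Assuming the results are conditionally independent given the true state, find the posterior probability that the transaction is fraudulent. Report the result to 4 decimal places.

Let H be the event that the transaction is fraudulent; start with P(H) = 0.107. P('flagged'|H) = 0.886, P('flagged'|¬H) = 0.232.
Update on result 1 ('flagged'): P(H) ← 0.886·0.1070 / (0.886·0.1070 + 0.232·0.8930) = 0.094802/0.30198 = 0.3139.
Update on result 2 ('flagged'): P(H) ← 0.886·0.3139 / (0.886·0.3139 + 0.232·0.6861) = 0.27815/0.43731 = 0.6360.

Posterior P(H) ≈ 0.6360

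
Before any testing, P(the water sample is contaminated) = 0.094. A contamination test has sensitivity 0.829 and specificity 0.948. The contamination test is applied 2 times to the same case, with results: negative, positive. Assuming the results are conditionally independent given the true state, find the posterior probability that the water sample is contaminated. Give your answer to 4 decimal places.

Let H be the event that the water sample is contaminated; start with P(H) = 0.094. P('positive'|H) = 0.829, P('positive'|¬H) = 0.052.
Update on result 1 ('negative'): P(H) ← 0.171·0.0940 / (0.171·0.0940 + 0.948·0.9060) = 0.016074/0.87496 = 0.0184.
Update on result 2 ('positive'): P(H) ← 0.829·0.0184 / (0.829·0.0184 + 0.052·0.9816) = 0.015230/0.066274 = 0.2298.

Posterior P(H) ≈ 0.2298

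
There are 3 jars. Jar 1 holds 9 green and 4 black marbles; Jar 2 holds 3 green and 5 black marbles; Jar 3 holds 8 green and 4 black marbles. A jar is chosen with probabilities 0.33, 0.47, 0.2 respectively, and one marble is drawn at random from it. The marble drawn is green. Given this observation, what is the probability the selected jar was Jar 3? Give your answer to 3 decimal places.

Posterior probability ≈ 0.248

Tabulate prior·likelihood by source: [1] prior 0.33, lik 0.6923, product 0.2285; [2] prior 0.47, lik 0.375, product 0.1762; [3] prior 0.2, lik 0.6667, product 0.1333.
Normalizing constant = 0.53804; the posterior for Jar 3 is its product over the sum, 0.1333/0.53804 = 0.248.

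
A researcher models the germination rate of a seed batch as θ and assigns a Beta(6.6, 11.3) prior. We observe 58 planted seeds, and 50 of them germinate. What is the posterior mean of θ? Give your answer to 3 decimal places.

Observing 50 successes and 8 failures updates Beta(6.6, 11.3) by adding the success and failure counts to the two shape parameters: α = 6.6+50 = 56.6, β = 11.3+8 = 19.3.
E[θ | data] = 56.6/(56.6+19.3) = 0.746.

Posterior mean ≈ 0.746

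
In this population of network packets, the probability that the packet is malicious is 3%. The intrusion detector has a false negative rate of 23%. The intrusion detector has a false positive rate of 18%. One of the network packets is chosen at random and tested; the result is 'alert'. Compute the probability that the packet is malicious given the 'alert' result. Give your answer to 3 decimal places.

P(H | E) ≈ 0.117

Write H for 'the packet is malicious'. Prior odds H:¬H = 0.03/0.97 = 0.030928. For the 'alert' outcome, the likelihood ratio is 0.77/0.18 = 4.2778.
Posterior odds = 0.030928 × 4.2778 = 0.13230, so P(H|E) = 0.13230/(1+0.13230) = 0.117.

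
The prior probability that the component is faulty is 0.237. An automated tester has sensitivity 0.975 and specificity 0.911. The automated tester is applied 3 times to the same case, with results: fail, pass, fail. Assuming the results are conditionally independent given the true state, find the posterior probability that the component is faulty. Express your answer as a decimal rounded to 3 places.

Posterior P(H) ≈ 0.506

Let H be the event that the component is faulty; start with P(H) = 0.237. P('fail'|H) = 0.975, P('fail'|¬H) = 0.089.
Update on result 1 ('fail'): P(H) ← 0.975·0.2370 / (0.975·0.2370 + 0.089·0.7630) = 0.23107/0.29898 = 0.7729.
Update on result 2 ('pass'): P(H) ← 0.025·0.7729 / (0.025·0.7729 + 0.911·0.2271) = 0.019322/0.22623 = 0.0854.
Update on result 3 ('fail'): P(H) ← 0.975·0.0854 / (0.975·0.0854 + 0.089·0.9146) = 0.083271/0.16467 = 0.5057.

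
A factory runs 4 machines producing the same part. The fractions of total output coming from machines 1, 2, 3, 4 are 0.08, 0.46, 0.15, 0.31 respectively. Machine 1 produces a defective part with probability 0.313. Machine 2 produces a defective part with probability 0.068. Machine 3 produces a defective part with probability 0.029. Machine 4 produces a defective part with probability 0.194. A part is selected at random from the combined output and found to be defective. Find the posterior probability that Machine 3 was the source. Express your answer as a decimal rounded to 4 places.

Tabulate prior·likelihood by source: [1] prior 0.08, lik 0.313, product 0.02504; [2] prior 0.46, lik 0.068, product 0.03128; [3] prior 0.15, lik 0.029, product 0.004350; [4] prior 0.31, lik 0.194, product 0.06014.
Normalizing constant = 0.12081; the posterior for Machine 3 is its product over the sum, 0.004350/0.12081 = 0.0360.

Posterior probability ≈ 0.0360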